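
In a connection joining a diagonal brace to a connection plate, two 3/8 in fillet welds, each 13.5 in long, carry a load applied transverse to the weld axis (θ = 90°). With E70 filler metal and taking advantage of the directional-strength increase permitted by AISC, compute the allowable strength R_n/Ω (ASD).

R_n/Ω ≈ 225 kips

E70XX → F_EXX = 70 ksi.
t_e = 0.707 × 0.375 = 0.2651 in; A_we = 0.2651 × 27 = 7.158 in².
Directional factor: 1.0 + 0.5 sin^1.5(90°) = 1.5.
F_nw = 0.6 × 70 × 1.5 = 63 ksi.
R_n/Ω = (63 × 7.158) / 2.0 = 225.5 kips.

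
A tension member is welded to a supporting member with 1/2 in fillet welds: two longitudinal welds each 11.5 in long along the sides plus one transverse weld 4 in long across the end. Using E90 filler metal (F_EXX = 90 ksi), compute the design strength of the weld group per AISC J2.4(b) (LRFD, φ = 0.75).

φR_n ≈ 387 kips

t_e = 0.707 × 0.5 = 0.3535 in.
R_nwl = 0.6 × 90 × 0.3535 × 23 = 439 kips (longitudinal, 2 welds).
R_nwt = 0.6 × 90 × 0.3535 × 4 = 76.36 kips (transverse, base value).
(i) R_nwl + R_nwt = 515.4 kips; (ii) 0.85 R_nwl + 1.5 R_nwt = 487.7 kips.
R_n = max = 515.4 kips [governs: (i)]; φR_n = 386.6 kips.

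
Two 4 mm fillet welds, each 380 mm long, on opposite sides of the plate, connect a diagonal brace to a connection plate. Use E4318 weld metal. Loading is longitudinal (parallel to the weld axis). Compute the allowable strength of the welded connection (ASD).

E43XX → F_EXX = 430 MPa.
Effective throat t_e = 0.707 × 4 = 2.828 mm.
Total length L = 760 mm; A_we = 2.828 × 760 = 2149 mm².
F_nw = 0.6 F_EXX = 0.6 × 430 = 258 MPa.
R_n = 258 × 2149 × 10⁻³ = 554.5 kN; R_n/Ω = 554.5/2.0 = 277.3 kN.

R_n/Ω ≈ 277 kN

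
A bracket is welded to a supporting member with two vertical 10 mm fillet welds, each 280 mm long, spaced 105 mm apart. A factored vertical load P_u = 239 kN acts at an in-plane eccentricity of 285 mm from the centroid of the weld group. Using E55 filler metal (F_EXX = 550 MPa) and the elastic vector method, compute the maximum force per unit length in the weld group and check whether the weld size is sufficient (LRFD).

f_max ≈ 2150 N/mm; NOT adequate

Total weld length L_w = 560 mm. Treat welds as unit-width lines.
Polar moment about centroid: J = 2[d³/12 + d(b/2)²] = 2[280³/12 + 280×52.5²] = 5202000 mm³.
Direct shear f_v = P/L_w = 239×10³ / 560 = 426.8 N/mm (vertical).
Torsion M = P·e = 239×10³ × 285 = 68115000 N·mm.
Critical point at (x, y) = (52.5, 140) from centroid. f_tx = M·y/J = 1833 N/mm; f_ty = M·x/J = 687.4 N/mm.
Resultant f_max = √[f_tx² + (f_v + f_ty)²] = √[1833² + (426.8 + 687.4)²] = 2145 N/mm.
Capacity per unit length: φr_n = 0.75 × 0.6 × 550 × (0.707 × 10) = 1750 N/mm.
2145 > 1750 → NOT adequate.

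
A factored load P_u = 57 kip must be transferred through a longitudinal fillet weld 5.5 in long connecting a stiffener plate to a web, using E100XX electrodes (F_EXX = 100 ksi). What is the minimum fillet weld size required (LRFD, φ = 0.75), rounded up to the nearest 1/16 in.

Total weld length L = 5.5 in.
Required throat t_e = P_u / (φ × 0.6 F_EXX × L) = 57 / (0.75 × 0.6 × 100 × 5.5) = 0.2303 in.
Required leg w = t_e / 0.707 = 0.3257 in → use 3/8 in.

w = 3/8 in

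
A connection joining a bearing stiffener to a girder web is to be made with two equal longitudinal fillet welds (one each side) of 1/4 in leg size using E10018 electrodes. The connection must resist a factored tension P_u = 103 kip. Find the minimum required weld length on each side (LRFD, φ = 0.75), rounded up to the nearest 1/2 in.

L = 6.5 in on each side

E100XX → F_EXX = 100 ksi.
Throat t_e = 0.707 × 0.25 = 0.1767 in.
φr_n = 0.75 × 0.6 × 100 × 0.1767 = 7.954 kip/in.
L_req = P_u / φr_n = 103 / 7.954 = 12.95 in total.
Per side: 12.95 / 2 = 6.475 in.
Round up → use L = 6.5 in on each side.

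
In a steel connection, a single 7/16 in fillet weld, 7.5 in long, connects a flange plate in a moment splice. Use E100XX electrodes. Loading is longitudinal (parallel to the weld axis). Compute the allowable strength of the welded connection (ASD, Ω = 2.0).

E100XX → F_EXX = 100 ksi.
Effective throat t_e = 0.707 × 0.4375 = 0.3093 in.
Total length L = 7.5 in; A_we = 0.3093 × 7.5 = 2.32 in².
F_nw = 0.6 F_EXX = 0.6 × 100 = 60 ksi.
R_n = 60 × 2.32 = 139.2 kips; R_n/Ω = 139.2/2.0 = 69.6 kips.

R_n/Ω ≈ 69.6 kips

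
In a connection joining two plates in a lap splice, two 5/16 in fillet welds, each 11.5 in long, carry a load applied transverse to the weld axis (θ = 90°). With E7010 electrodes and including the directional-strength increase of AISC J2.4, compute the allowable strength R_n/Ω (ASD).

R_n/Ω ≈ 160 kip

E70XX → F_EXX = 70 ksi.
t_e = 0.707 × 0.3125 = 0.2209 in; A_we = 0.2209 × 23 = 5.082 in².
Directional factor: 1.0 + 0.5 sin^1.5(90°) = 1.5.
F_nw = 0.6 × 70 × 1.5 = 63 ksi.
R_n/Ω = (63 × 5.082) / 2.0 = 160.1 kip.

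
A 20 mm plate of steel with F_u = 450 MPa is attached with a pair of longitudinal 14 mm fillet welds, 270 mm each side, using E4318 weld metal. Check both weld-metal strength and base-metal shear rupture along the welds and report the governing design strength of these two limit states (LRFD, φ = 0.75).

φR_n ≈ 1030 kN (weld metal governs)

E43XX → F_EXX = 430 MPa.
t_e = 0.707 × 14 = 9.898 mm; L = 540 mm.
Weld metal: φR_n = 0.75 × 0.6 × 430 × 9.898 × 540 × 10⁻³ = 1034 kN.
Base metal (shear rupture): φR_n = 0.75 × 0.6 × 450 × 20 × 540 × 10⁻³ = 2187 kN.
Governing: weld metal.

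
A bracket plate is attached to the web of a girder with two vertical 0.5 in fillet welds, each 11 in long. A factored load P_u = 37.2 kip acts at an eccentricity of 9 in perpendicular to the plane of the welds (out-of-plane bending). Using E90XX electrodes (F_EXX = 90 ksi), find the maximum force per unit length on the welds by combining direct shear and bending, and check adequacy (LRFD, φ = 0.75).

L_w = 2 × 11 = 22 in; section modulus (unit throat) S = 2 × L²/6 = 40.33 in².
Direct shear f_v = P/L_w = 37.2/22 = 1.691 kip/in.
Moment M = P × e = 37.2 × 9 = 334.8 kip·in; bending f_b = M/S = 8.301 kip/in.
f_max = √(f_v² + f_b²) = √(1.691² + 8.301²) = 8.471 kip/in.
φr_n = 0.75 × 0.6 × 90 × (0.707 × 0.5) = 14.32 kip/in → adequate.

f_max ≈ 8.47 kip/in; adequate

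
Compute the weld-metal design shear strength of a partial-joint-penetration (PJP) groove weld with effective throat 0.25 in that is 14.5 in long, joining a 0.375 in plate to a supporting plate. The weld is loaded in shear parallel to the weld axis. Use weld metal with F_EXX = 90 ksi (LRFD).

φR_n ≈ 147 kip

Effective throat (given) t_e = 0.25 in.
A_we = 0.25 × 14.5 = 3.625 in².
F_nw = 0.6 F_EXX = 54 ksi.
φR_n = 0.75 × 54 × 3.625 = 146.8 kip.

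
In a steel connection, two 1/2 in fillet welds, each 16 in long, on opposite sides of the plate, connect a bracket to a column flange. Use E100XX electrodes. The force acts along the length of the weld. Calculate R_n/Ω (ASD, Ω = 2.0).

R_n/Ω ≈ 339 kip

E100XX → F_EXX = 100 ksi.
Effective throat t_e = 0.707 × 0.5 = 0.3535 in.
Total length L = 32 in; A_we = 0.3535 × 32 = 11.31 in².
F_nw = 0.6 F_EXX = 0.6 × 100 = 60 ksi.
R_n = 60 × 11.31 = 678.7 kip; R_n/Ω = 678.7/2.0 = 339.4 kip.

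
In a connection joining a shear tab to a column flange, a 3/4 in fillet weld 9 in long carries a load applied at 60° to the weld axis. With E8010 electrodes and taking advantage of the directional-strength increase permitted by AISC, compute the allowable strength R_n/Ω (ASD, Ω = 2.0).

E80XX → F_EXX = 80 ksi.
t_e = 0.707 × 0.75 = 0.5302 in; A_we = 0.5302 × 9 = 4.772 in².
Directional factor: 1.0 + 0.5 sin^1.5(60°) = 1.403.
F_nw = 0.6 × 80 × 1.403 = 67.34 ksi.
R_n/Ω = (67.34 × 4.772) / 2.0 = 160.7 kip.

R_n/Ω ≈ 161 kip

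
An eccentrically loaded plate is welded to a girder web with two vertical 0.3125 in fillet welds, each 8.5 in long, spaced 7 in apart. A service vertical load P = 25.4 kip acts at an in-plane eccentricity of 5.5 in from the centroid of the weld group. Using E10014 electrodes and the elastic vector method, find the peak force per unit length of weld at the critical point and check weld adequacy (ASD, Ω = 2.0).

f_max ≈ 3.62 kip/in; adequate

E100XX → F_EXX = 100 ksi.
Total weld length L_w = 17 in. Treat welds as unit-width lines.
Polar moment about centroid: J = 2[d³/12 + d(b/2)²] = 2[8.5³/12 + 8.5×3.5²] = 310.6 in³.
Direct shear f_v = P/L_w = 25.4 / 17 = 1.494 kip/in (vertical).
Torsion M = P·e = 25.4 × 5.5 = 139.7 kip·in.
Critical point at (x, y) = (3.5, 4.25) from centroid. f_tx = M·y/J = 1.912 kip/in; f_ty = M·x/J = 1.574 kip/in.
Resultant f_max = √[f_tx² + (f_v + f_ty)²] = √[1.912² + (1.494 + 1.574)²] = 3.615 kip/in.
Capacity per unit length: r_n/Ω = (1/2.0) × 0.6 × 100 × (0.707 × 0.3125) = 6.628 kip/in.
3.615 ≤ 6.628 → adequate.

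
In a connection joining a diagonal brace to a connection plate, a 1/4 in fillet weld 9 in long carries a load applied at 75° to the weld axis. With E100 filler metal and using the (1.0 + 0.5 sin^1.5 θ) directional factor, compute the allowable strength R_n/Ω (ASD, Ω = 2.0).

E100XX → F_EXX = 100 ksi.
t_e = 0.707 × 0.25 = 0.1767 in; A_we = 0.1767 × 9 = 1.591 in².
Directional factor: 1.0 + 0.5 sin^1.5(75°) = 1.475.
F_nw = 0.6 × 100 × 1.475 = 88.48 ksi.
R_n/Ω = (88.48 × 1.591) / 2.0 = 70.37 kips.

R_n/Ω ≈ 70.4 kips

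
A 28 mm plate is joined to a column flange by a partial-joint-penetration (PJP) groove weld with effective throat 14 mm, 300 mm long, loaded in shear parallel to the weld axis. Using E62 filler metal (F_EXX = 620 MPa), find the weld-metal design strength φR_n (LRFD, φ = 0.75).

Effective throat (given) t_e = 14 mm.
A_we = 14 × 300 = 4200 mm².
F_nw = 0.6 F_EXX = 372 MPa.
φR_n = 0.75 × 372 × 4200 × 10⁻³ = 1172 kN.

φR_n ≈ 1170 kN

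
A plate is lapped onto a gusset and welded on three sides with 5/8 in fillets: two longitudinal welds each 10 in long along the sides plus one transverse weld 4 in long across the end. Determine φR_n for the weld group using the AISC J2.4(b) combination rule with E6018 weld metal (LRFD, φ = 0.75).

φR_n ≈ 286 kip

E60XX → F_EXX = 60 ksi.
t_e = 0.707 × 0.625 = 0.4419 in.
R_nwl = 0.6 × 60 × 0.4419 × 20 = 318.1 kip (longitudinal, 2 welds).
R_nwt = 0.6 × 60 × 0.4419 × 4 = 63.63 kip (transverse, base value).
(i) R_nwl + R_nwt = 381.8 kip; (ii) 0.85 R_nwl + 1.5 R_nwt = 365.9 kip.
R_n = max = 381.8 kip [governs: (i)]; φR_n = 286.3 kip.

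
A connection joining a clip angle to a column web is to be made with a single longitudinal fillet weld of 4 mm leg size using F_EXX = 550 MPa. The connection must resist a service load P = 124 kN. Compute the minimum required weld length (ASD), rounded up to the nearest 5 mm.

L = 270 mm

Throat t_e = 0.707 × 4 = 2.828 mm.
r_n/Ω = (0.6 × 550 × 2.828) / 2.0 = 466.6 N/mm = 0.4666 kN/mm.
L_req = P / (r_n/Ω) = 124 / 0.4666 = 265.7 mm total.
Round up → use L = 270 mm.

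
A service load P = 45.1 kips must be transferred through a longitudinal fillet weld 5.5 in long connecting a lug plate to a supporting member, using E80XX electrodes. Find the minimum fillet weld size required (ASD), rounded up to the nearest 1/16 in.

E80XX → F_EXX = 80 ksi.
Total weld length L = 5.5 in.
Required throat t_e = P × Ω / (0.6 F_EXX × L) = 45.1 × 2.0 / (0.6 × 80 × 5.5) = 0.3417 in.
Required leg w = t_e / 0.707 = 0.4833 in → use 1/2 in.

w = 1/2 in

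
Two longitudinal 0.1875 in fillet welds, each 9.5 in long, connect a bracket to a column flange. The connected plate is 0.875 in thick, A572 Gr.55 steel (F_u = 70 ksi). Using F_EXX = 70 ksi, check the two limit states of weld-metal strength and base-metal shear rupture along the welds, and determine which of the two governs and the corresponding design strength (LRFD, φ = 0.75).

t_e = 0.707 × 0.1875 = 0.1326 in; L = 19 in.
Weld metal: φR_n = 0.75 × 0.6 × 70 × 0.1326 × 19 = 79.34 kips.
Base metal (shear rupture): φR_n = 0.75 × 0.6 × 70 × 0.875 × 19 = 523.7 kips.
Governing: weld metal.

φR_n ≈ 79.3 kips (weld metal governs)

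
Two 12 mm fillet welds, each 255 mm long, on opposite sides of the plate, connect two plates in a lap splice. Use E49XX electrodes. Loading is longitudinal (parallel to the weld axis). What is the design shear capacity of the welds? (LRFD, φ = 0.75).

φR_n ≈ 954 kN

E49XX → F_EXX = 490 MPa.
Effective throat t_e = 0.707 × 12 = 8.484 mm.
Total length L = 510 mm; A_we = 8.484 × 510 = 4327 mm².
F_nw = 0.6 F_EXX = 0.6 × 490 = 294 MPa.
φR_n = 0.75 × 294 × 4327 × 10⁻³ = 954.1 kN.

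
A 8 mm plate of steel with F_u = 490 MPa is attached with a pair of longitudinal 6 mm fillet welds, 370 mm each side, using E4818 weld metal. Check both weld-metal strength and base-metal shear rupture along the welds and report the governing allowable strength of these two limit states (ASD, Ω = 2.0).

E48XX → F_EXX = 480 MPa.
t_e = 0.707 × 6 = 4.242 mm; L = 740 mm.
Weld metal: R_n/Ω = (1/2.0) × 0.6 × 480 × 4.242 × 740 × 10⁻³ = 452 kN.
Base metal (shear rupture): R_n/Ω = (1/2.0) × 0.6 × 490 × 8 × 740 × 10⁻³ = 870.2 kN.
Governing: weld metal.

R_n/Ω ≈ 452 kN (weld metal governs)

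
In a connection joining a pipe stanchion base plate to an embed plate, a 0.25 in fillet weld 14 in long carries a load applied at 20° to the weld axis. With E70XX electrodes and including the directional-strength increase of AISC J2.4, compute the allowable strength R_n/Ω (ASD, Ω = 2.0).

R_n/Ω ≈ 57.2 kips

E70XX → F_EXX = 70 ksi.
t_e = 0.707 × 0.25 = 0.1767 in; A_we = 0.1767 × 14 = 2.474 in².
Directional factor: 1.0 + 0.5 sin^1.5(20°) = 1.1.
F_nw = 0.6 × 70 × 1.1 = 46.2 ksi.
R_n/Ω = (46.2 × 2.474) / 2.0 = 57.16 kips.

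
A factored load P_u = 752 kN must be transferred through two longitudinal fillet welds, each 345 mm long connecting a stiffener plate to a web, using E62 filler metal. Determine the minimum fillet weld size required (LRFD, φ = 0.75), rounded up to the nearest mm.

E62XX → F_EXX = 620 MPa.
Total weld length L = 690 mm.
Required throat t_e = P_u / (φ × 0.6 F_EXX × L) = 752 / (0.75 × 0.6 × 620 × 690 × 10⁻³) = 3.906 mm.
Required leg w = t_e / 0.707 = 5.525 mm → use 6 mm.

w = 6 mm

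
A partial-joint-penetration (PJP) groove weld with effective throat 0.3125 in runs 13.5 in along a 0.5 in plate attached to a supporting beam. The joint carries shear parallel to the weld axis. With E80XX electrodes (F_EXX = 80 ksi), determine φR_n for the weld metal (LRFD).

Effective throat (given) t_e = 0.3125 in.
A_we = 0.3125 × 13.5 = 4.219 in².
F_nw = 0.6 F_EXX = 48 ksi.
φR_n = 0.75 × 48 × 4.219 = 151.9 kips.

φR_n ≈ 152 kips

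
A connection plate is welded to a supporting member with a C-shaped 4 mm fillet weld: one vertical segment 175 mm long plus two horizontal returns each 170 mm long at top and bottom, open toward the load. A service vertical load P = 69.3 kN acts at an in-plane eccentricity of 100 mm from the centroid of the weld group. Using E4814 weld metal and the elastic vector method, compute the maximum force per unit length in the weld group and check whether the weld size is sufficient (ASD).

E48XX → F_EXX = 480 MPa.
Total weld length L_w = 515 mm. Treat welds as unit-width lines.
Centroid: x̄ = 2×170×85 / 515 = 56.12 mm from the vertical weld.
Polar moment about centroid: J = I_x + I_y = [175³/12 + 2×170×87.5²] + [175×56.12² + 2(170³/12 + 170×28.88²)] = 4703000 mm³.
Direct shear f_v = P/L_w = 69.3×10³ / 515 = 134.6 N/mm (vertical).
Torsion M = P·e = 69.3×10³ × 100 = 6930000 N·mm.
Critical point at (x, y) = (113.9, 87.5) from centroid. f_tx = M·y/J = 128.9 N/mm; f_ty = M·x/J = 167.8 N/mm.
Resultant f_max = √[f_tx² + (f_v + f_ty)²] = √[128.9² + (134.6 + 167.8)²] = 328.7 N/mm.
Capacity per unit length: r_n/Ω = (1/2.0) × 0.6 × 480 × (0.707 × 4) = 407.2 N/mm.
328.7 ≤ 407.2 → adequate.

f_max ≈ 329 N/mm; adequate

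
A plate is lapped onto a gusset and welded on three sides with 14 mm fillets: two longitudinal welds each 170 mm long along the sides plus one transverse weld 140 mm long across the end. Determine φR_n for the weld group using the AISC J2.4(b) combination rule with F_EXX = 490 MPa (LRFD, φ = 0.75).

φR_n ≈ 1090 kN

t_e = 0.707 × 14 = 9.898 mm.
R_nwl = 0.6 × 490 × 9.898 × 340 × 10⁻³ = 989.4 kN (longitudinal, 2 welds).
R_nwt = 0.6 × 490 × 9.898 × 140 × 10⁻³ = 407.4 kN (transverse, base value).
(i) R_nwl + R_nwt = 1397 kN; (ii) 0.85 R_nwl + 1.5 R_nwt = 1452 kN.
R_n = max = 1452 kN [governs: (ii)]; φR_n = 1089 kN.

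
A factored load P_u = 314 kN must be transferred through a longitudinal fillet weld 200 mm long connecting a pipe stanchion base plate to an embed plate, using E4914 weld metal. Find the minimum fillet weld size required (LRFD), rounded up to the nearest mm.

w = 11 mm

E49XX → F_EXX = 490 MPa.
Total weld length L = 200 mm.
Required throat t_e = P_u / (φ × 0.6 F_EXX × L) = 314 / (0.75 × 0.6 × 490 × 200 × 10⁻³) = 7.12 mm.
Required leg w = t_e / 0.707 = 10.07 mm → use 11 mm.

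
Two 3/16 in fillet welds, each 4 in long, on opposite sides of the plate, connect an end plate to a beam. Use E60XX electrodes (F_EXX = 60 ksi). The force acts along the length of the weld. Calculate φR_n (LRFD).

φR_n ≈ 28.6 kips

Effective throat t_e = 0.707 × 0.1875 = 0.1326 in.
Total length L = 8 in; A_we = 0.1326 × 8 = 1.06 in².
F_nw = 0.6 F_EXX = 0.6 × 60 = 36 ksi.
φR_n = 0.75 × 36 × 1.06 = 28.63 kips.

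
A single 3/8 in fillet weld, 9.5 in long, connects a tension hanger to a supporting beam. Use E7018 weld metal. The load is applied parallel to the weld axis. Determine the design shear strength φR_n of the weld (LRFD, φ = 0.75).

φR_n ≈ 79.3 kips

E70XX → F_EXX = 70 ksi.
Effective throat t_e = 0.707 × 0.375 = 0.2651 in.
Total length L = 9.5 in; A_we = 0.2651 × 9.5 = 2.519 in².
F_nw = 0.6 F_EXX = 0.6 × 70 = 42 ksi.
φR_n = 0.75 × 42 × 2.519 = 79.34 kips.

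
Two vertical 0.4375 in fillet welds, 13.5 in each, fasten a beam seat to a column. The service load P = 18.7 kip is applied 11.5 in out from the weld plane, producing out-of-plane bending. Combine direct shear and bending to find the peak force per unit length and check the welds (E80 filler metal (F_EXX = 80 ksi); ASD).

f_max ≈ 3.61 kip/in; adequate

L_w = 2 × 13.5 = 27 in; section modulus (unit throat) S = 2 × L²/6 = 60.75 in².
Direct shear f_v = P/L_w = 18.7/27 = 0.6926 kip/in.
Moment M = P × e = 18.7 × 11.5 = 215.05 kip·in; bending f_b = M/S = 3.54 kip/in.
f_max = √(f_v² + f_b²) = √(0.6926² + 3.54²) = 3.607 kip/in.
r_n/Ω = (1/2.0) × 0.6 × 80 × (0.707 × 0.4375) = 7.423 kip/in → adequate.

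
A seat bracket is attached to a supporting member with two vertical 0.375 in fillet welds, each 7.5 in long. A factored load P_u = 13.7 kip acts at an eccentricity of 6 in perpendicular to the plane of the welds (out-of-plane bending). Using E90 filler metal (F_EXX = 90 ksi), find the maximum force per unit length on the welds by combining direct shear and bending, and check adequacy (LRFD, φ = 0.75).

f_max ≈ 4.48 kip/in; adequate

L_w = 2 × 7.5 = 15 in; section modulus (unit throat) S = 2 × L²/6 = 18.75 in².
Direct shear f_v = P/L_w = 13.7/15 = 0.9133 kip/in.
Moment M = P × e = 13.7 × 6 = 82.2 kip·in; bending f_b = M/S = 4.384 kip/in.
f_max = √(f_v² + f_b²) = √(0.9133² + 4.384²) = 4.478 kip/in.
φr_n = 0.75 × 0.6 × 90 × (0.707 × 0.375) = 10.74 kip/in → adequate.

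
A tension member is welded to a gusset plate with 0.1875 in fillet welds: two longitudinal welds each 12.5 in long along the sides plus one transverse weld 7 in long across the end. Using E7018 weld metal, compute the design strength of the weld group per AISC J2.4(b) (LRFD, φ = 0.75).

E70XX → F_EXX = 70 ksi.
t_e = 0.707 × 0.1875 = 0.1326 in.
R_nwl = 0.6 × 70 × 0.1326 × 25 = 139.2 kip (longitudinal, 2 welds).
R_nwt = 0.6 × 70 × 0.1326 × 7 = 38.97 kip (transverse, base value).
(i) R_nwl + R_nwt = 178.2 kip; (ii) 0.85 R_nwl + 1.5 R_nwt = 176.8 kip.
R_n = max = 178.2 kip [governs: (i)]; φR_n = 133.6 kip.

φR_n ≈ 134 kip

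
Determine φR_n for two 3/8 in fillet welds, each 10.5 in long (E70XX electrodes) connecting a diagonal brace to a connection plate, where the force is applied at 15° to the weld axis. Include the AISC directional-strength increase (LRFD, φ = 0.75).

E70XX → F_EXX = 70 ksi.
t_e = 0.707 × 0.375 = 0.2651 in; A_we = 0.2651 × 21 = 5.568 in².
Directional factor: 1.0 + 0.5 sin^1.5(15°) = 1.066.
F_nw = 0.6 × 70 × 1.066 = 44.77 ksi.
φR_n = 0.75 × 44.77 × 5.568 = 186.9 kip.

φR_n ≈ 187 kip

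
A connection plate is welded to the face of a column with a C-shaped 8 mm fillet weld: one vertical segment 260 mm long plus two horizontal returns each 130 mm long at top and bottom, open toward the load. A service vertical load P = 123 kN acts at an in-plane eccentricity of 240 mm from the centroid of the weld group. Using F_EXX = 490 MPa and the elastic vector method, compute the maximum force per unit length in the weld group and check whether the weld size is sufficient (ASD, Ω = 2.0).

Total weld length L_w = 520 mm. Treat welds as unit-width lines.
Centroid: x̄ = 2×130×65 / 520 = 32.5 mm from the vertical weld.
Polar moment about centroid: J = I_x + I_y = [260³/12 + 2×130×130²] + [260×32.5² + 2(130³/12 + 130×32.5²)] = 6774000 mm³.
Direct shear f_v = P/L_w = 123×10³ / 520 = 236.5 N/mm (vertical).
Torsion M = P·e = 123×10³ × 240 = 29520000 N·mm.
Critical point at (x, y) = (97.5, 130) from centroid. f_tx = M·y/J = 566.5 N/mm; f_ty = M·x/J = 424.9 N/mm.
Resultant f_max = √[f_tx² + (f_v + f_ty)²] = √[566.5² + (236.5 + 424.9)²] = 870.9 N/mm.
Capacity per unit length: r_n/Ω = (1/2.0) × 0.6 × 490 × (0.707 × 8) = 831.4 N/mm.
870.9 > 831.4 → NOT adequate.

f_max ≈ 871 N/mm; NOT adequate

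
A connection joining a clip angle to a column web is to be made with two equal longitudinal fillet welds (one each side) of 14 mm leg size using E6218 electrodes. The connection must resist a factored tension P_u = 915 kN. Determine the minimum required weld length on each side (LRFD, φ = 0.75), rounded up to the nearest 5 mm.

L = 170 mm on each side

E62XX → F_EXX = 620 MPa.
Throat t_e = 0.707 × 14 = 9.898 mm.
φr_n = 0.75 × 0.6 × 620 × 9.898 × 10⁻³ = 2.762 kN/mm.
L_req = P_u / φr_n = 915 / 2.762 = 331.3 mm total.
Per side: 331.3 / 2 = 165.7 mm.
Round up → use L = 170 mm on each side.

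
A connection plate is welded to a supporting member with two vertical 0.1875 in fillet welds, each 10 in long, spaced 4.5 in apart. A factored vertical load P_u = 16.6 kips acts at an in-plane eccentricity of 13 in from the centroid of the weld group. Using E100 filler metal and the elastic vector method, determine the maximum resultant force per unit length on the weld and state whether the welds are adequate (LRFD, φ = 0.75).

E100XX → F_EXX = 100 ksi.
Total weld length L_w = 20 in. Treat welds as unit-width lines.
Polar moment about centroid: J = 2[d³/12 + d(b/2)²] = 2[10³/12 + 10×2.25²] = 267.9 in³.
Direct shear f_v = P/L_w = 16.6 / 20 = 0.83 kip/in (vertical).
Torsion M = P·e = 16.6 × 13 = 215.8 kip·in.
Critical point at (x, y) = (2.25, 5) from centroid. f_tx = M·y/J = 4.027 kip/in; f_ty = M·x/J = 1.812 kip/in.
Resultant f_max = √[f_tx² + (f_v + f_ty)²] = √[4.027² + (0.83 + 1.812)²] = 4.817 kip/in.
Capacity per unit length: φr_n = 0.75 × 0.6 × 100 × (0.707 × 0.1875) = 5.965 kip/in.
4.817 ≤ 5.965 → adequate.

f_max ≈ 4.82 kip/in; adequate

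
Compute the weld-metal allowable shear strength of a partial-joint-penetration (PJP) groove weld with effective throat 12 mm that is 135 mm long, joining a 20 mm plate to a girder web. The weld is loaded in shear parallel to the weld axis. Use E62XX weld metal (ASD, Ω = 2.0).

R_n/Ω ≈ 301 kN

E62XX → F_EXX = 620 MPa.
Effective throat (given) t_e = 12 mm.
A_we = 12 × 135 = 1620 mm².
F_nw = 0.6 F_EXX = 372 MPa.
R_n/Ω = (372 × 1620) / 2.0 × 10⁻³ = 301.3 kN.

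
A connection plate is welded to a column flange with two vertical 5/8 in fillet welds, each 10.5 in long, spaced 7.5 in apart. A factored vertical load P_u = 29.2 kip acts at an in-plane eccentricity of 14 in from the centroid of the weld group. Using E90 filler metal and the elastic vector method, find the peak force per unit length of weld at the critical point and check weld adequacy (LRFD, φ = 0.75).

f_max ≈ 6.31 kip/in; adequate

E90XX → F_EXX = 90 ksi.
Total weld length L_w = 21 in. Treat welds as unit-width lines.
Polar moment about centroid: J = 2[d³/12 + d(b/2)²] = 2[10.5³/12 + 10.5×3.75²] = 488.2 in³.
Direct shear f_v = P/L_w = 29.2 / 21 = 1.39 kip/in (vertical).
Torsion M = P·e = 29.2 × 14 = 408.8 kip·in.
Critical point at (x, y) = (3.75, 5.25) from centroid. f_tx = M·y/J = 4.396 kip/in; f_ty = M·x/J = 3.14 kip/in.
Resultant f_max = √[f_tx² + (f_v + f_ty)²] = √[4.396² + (1.39 + 3.14)²] = 6.312 kip/in.
Capacity per unit length: φr_n = 0.75 × 0.6 × 90 × (0.707 × 0.625) = 17.9 kip/in.
6.312 ≤ 17.9 → adequate.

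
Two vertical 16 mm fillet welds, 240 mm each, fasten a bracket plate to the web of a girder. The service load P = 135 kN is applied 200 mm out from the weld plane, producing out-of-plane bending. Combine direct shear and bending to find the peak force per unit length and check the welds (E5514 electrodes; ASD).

f_max ≈ 1430 N/mm; adequate

E55XX → F_EXX = 550 MPa.
L_w = 2 × 240 = 480 mm; section modulus (unit throat) S = 2 × L²/6 = 19200 mm².
Direct shear f_v = P/L_w = 135×10³/480 = 281.2 N/mm.
Moment M = P × e = 135×10³ × 200 = 27000000 N·mm; bending f_b = M/S = 1406 N/mm.
f_max = √(f_v² + f_b²) = √(281.2² + 1406²) = 1434 N/mm.
r_n/Ω = (1/2.0) × 0.6 × 550 × (0.707 × 16) = 1866 N/mm → adequate.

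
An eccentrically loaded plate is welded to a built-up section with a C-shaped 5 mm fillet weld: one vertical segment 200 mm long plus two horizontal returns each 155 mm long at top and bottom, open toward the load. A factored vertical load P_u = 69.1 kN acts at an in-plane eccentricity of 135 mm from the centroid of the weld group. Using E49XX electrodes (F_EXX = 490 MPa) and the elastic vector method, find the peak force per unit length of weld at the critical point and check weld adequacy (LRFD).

f_max ≈ 379 N/mm; adequate

Total weld length L_w = 510 mm. Treat welds as unit-width lines.
Centroid: x̄ = 2×155×77.5 / 510 = 47.11 mm from the vertical weld.
Polar moment about centroid: J = I_x + I_y = [200³/12 + 2×155×100²] + [200×47.11² + 2(155³/12 + 155×30.39²)] = 5117000 mm³.
Direct shear f_v = P/L_w = 69.1×10³ / 510 = 135.5 N/mm (vertical).
Torsion M = P·e = 69.1×10³ × 135 = 9328500 N·mm.
Critical point at (x, y) = (107.9, 100) from centroid. f_tx = M·y/J = 182.3 N/mm; f_ty = M·x/J = 196.7 N/mm.
Resultant f_max = √[f_tx² + (f_v + f_ty)²] = √[182.3² + (135.5 + 196.7)²] = 378.9 N/mm.
Capacity per unit length: φr_n = 0.75 × 0.6 × 490 × (0.707 × 5) = 779.5 N/mm.
378.9 ≤ 779.5 → adequate.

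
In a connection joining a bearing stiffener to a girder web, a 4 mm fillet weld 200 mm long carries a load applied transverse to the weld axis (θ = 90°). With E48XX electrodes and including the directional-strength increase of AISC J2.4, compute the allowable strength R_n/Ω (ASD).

R_n/Ω ≈ 122 kN

E48XX → F_EXX = 480 MPa.
t_e = 0.707 × 4 = 2.828 mm; A_we = 2.828 × 200 = 565.6 mm².
Directional factor: 1.0 + 0.5 sin^1.5(90°) = 1.5.
F_nw = 0.6 × 480 × 1.5 = 432 MPa.
R_n/Ω = (432 × 565.6) / 2.0 × 10⁻³ = 122.2 kN.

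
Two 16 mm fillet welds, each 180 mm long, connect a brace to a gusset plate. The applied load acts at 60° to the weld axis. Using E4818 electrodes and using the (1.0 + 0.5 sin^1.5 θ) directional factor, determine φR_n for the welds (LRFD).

E48XX → F_EXX = 480 MPa.
t_e = 0.707 × 16 = 11.31 mm; A_we = 11.31 × 360 = 4072 mm².
Directional factor: 1.0 + 0.5 sin^1.5(60°) = 1.403.
F_nw = 0.6 × 480 × 1.403 = 404.1 MPa.
φR_n = 0.75 × 404.1 × 4072 × 10⁻³ = 1234 kN.

φR_n ≈ 1230 kN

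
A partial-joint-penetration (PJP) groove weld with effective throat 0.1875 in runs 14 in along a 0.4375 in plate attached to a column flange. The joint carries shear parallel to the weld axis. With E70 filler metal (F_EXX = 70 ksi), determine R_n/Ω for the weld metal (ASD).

Effective throat (given) t_e = 0.1875 in.
A_we = 0.1875 × 14 = 2.625 in².
F_nw = 0.6 F_EXX = 42 ksi.
R_n/Ω = (42 × 2.625) / 2.0 = 55.12 kip.

R_n/Ω ≈ 55.1 kip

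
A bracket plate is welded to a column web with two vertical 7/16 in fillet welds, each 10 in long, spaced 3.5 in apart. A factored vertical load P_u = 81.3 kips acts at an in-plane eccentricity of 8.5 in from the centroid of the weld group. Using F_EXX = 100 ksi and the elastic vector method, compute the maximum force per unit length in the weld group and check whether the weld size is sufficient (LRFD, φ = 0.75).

Total weld length L_w = 20 in. Treat welds as unit-width lines.
Polar moment about centroid: J = 2[d³/12 + d(b/2)²] = 2[10³/12 + 10×1.75²] = 227.9 in³.
Direct shear f_v = P/L_w = 81.3 / 20 = 4.065 kip/in (vertical).
Torsion M = P·e = 81.3 × 8.5 = 691.05 kip·in.
Critical point at (x, y) = (1.75, 5) from centroid. f_tx = M·y/J = 15.16 kip/in; f_ty = M·x/J = 5.306 kip/in.
Resultant f_max = √[f_tx² + (f_v + f_ty)²] = √[15.16² + (4.065 + 5.306)²] = 17.82 kip/in.
Capacity per unit length: φr_n = 0.75 × 0.6 × 100 × (0.707 × 0.4375) = 13.92 kip/in.
17.82 > 13.92 → NOT adequate.

f_max ≈ 17.8 kip/in; NOT adequate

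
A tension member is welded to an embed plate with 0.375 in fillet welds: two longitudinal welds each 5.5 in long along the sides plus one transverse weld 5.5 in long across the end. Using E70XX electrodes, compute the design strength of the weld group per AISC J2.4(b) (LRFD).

φR_n ≈ 147 kips

E70XX → F_EXX = 70 ksi.
t_e = 0.707 × 0.375 = 0.2651 in.
R_nwl = 0.6 × 70 × 0.2651 × 11 = 122.5 kips (longitudinal, 2 welds).
R_nwt = 0.6 × 70 × 0.2651 × 5.5 = 61.24 kips (transverse, base value).
(i) R_nwl + R_nwt = 183.7 kips; (ii) 0.85 R_nwl + 1.5 R_nwt = 196 kips.
R_n = max = 196 kips [governs: (ii)]; φR_n = 147 kips.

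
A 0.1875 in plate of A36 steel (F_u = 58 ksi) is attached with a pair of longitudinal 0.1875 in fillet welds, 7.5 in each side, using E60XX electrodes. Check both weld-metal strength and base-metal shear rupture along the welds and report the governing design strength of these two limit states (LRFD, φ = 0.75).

φR_n ≈ 53.7 kips (weld metal governs)

E60XX → F_EXX = 60 ksi.
t_e = 0.707 × 0.1875 = 0.1326 in; L = 15 in.
Weld metal: φR_n = 0.75 × 0.6 × 60 × 0.1326 × 15 = 53.69 kips.
Base metal (shear rupture): φR_n = 0.75 × 0.6 × 58 × 0.1875 × 15 = 73.41 kips.
Governing: weld metal.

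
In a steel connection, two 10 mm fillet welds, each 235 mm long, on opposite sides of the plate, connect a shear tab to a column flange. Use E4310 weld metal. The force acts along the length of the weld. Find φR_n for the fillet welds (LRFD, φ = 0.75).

φR_n ≈ 643 kN

E43XX → F_EXX = 430 MPa.
Effective throat t_e = 0.707 × 10 = 7.07 mm.
Total length L = 470 mm; A_we = 7.07 × 470 = 3323 mm².
F_nw = 0.6 F_EXX = 0.6 × 430 = 258 MPa.
φR_n = 0.75 × 258 × 3323 × 10⁻³ = 643 kN.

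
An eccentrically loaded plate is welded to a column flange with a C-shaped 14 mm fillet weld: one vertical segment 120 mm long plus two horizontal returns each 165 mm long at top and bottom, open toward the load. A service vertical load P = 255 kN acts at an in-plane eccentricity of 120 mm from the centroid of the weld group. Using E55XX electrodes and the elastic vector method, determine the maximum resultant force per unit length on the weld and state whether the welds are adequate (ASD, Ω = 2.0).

f_max ≈ 1890 N/mm; NOT adequate

E55XX → F_EXX = 550 MPa.
Total weld length L_w = 450 mm. Treat welds as unit-width lines.
Centroid: x̄ = 2×165×82.5 / 450 = 60.5 mm from the vertical weld.
Polar moment about centroid: J = I_x + I_y = [120³/12 + 2×165×60²] + [120×60.5² + 2(165³/12 + 165×22²)] = 2680000 mm³.
Direct shear f_v = P/L_w = 255×10³ / 450 = 566.7 N/mm (vertical).
Torsion M = P·e = 255×10³ × 120 = 30600000 N·mm.
Critical point at (x, y) = (104.5, 60) from centroid. f_tx = M·y/J = 685.2 N/mm; f_ty = M·x/J = 1193 N/mm.
Resultant f_max = √[f_tx² + (f_v + f_ty)²] = √[685.2² + (566.7 + 1193)²] = 1889 N/mm.
Capacity per unit length: r_n/Ω = (1/2.0) × 0.6 × 550 × (0.707 × 14) = 1633 N/mm.
1889 > 1633 → NOT adequate.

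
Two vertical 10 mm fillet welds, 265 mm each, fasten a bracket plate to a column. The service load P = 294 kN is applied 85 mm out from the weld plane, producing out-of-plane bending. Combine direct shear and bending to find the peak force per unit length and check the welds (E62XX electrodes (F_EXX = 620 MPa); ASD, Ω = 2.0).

L_w = 2 × 265 = 530 mm; section modulus (unit throat) S = 2 × L²/6 = 23410 mm².
Direct shear f_v = P/L_w = 294×10³/530 = 554.7 N/mm.
Moment M = P × e = 294×10³ × 85 = 24990000 N·mm; bending f_b = M/S = 1068 N/mm.
f_max = √(f_v² + f_b²) = √(554.7² + 1068²) = 1203 N/mm.
r_n/Ω = (1/2.0) × 0.6 × 620 × (0.707 × 10) = 1315 N/mm → adequate.

f_max ≈ 1200 N/mm; adequate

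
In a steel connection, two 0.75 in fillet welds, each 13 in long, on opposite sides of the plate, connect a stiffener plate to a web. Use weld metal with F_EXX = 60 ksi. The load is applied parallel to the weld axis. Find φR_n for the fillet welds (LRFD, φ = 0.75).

Effective throat t_e = 0.707 × 0.75 = 0.5302 in.
Total length L = 26 in; A_we = 0.5302 × 26 = 13.79 in².
F_nw = 0.6 F_EXX = 0.6 × 60 = 36 ksi.
φR_n = 0.75 × 36 × 13.79 = 372.2 kips.

φR_n ≈ 372 kips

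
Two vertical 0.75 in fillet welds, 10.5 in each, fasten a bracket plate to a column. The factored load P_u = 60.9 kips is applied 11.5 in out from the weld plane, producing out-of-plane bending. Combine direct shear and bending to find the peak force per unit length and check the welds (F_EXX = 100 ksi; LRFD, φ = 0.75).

L_w = 2 × 10.5 = 21 in; section modulus (unit throat) S = 2 × L²/6 = 36.75 in².
Direct shear f_v = P/L_w = 60.9/21 = 2.9 kip/in.
Moment M = P × e = 60.9 × 11.5 = 700.35 kip·in; bending f_b = M/S = 19.06 kip/in.
f_max = √(f_v² + f_b²) = √(2.9² + 19.06²) = 19.28 kip/in.
φr_n = 0.75 × 0.6 × 100 × (0.707 × 0.75) = 23.86 kip/in → adequate.

f_max ≈ 19.3 kip/in; adequate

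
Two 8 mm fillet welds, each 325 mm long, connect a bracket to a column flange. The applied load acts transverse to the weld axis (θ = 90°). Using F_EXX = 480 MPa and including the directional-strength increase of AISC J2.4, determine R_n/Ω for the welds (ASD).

R_n/Ω ≈ 794 kN

t_e = 0.707 × 8 = 5.656 mm; A_we = 5.656 × 650 = 3676 mm².
Directional factor: 1.0 + 0.5 sin^1.5(90°) = 1.5.
F_nw = 0.6 × 480 × 1.5 = 432 MPa.
R_n/Ω = (432 × 3676) / 2.0 × 10⁻³ = 794.1 kN.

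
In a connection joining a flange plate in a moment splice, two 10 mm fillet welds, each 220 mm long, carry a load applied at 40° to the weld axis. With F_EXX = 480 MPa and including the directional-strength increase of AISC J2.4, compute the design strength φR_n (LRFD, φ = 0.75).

φR_n ≈ 845 kN

t_e = 0.707 × 10 = 7.07 mm; A_we = 7.07 × 440 = 3111 mm².
Directional factor: 1.0 + 0.5 sin^1.5(40°) = 1.258.
F_nw = 0.6 × 480 × 1.258 = 362.2 MPa.
φR_n = 0.75 × 362.2 × 3111 × 10⁻³ = 845.1 kN.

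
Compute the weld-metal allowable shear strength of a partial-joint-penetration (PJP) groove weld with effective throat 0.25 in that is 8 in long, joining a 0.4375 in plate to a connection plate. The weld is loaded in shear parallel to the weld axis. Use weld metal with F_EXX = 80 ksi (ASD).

R_n/Ω ≈ 48 kips

Effective throat (given) t_e = 0.25 in.
A_we = 0.25 × 8 = 2 in².
F_nw = 0.6 F_EXX = 48 ksi.
R_n/Ω = (48 × 2) / 2.0 = 48 kips.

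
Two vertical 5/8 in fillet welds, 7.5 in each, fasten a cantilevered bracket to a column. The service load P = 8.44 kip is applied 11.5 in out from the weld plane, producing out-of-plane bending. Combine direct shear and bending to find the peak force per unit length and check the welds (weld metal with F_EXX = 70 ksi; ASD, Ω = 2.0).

f_max ≈ 5.21 kip/in; adequate

L_w = 2 × 7.5 = 15 in; section modulus (unit throat) S = 2 × L²/6 = 18.75 in².
Direct shear f_v = P/L_w = 8.44/15 = 0.5627 kip/in.
Moment M = P × e = 8.44 × 11.5 = 97.06 kip·in; bending f_b = M/S = 5.177 kip/in.
f_max = √(f_v² + f_b²) = √(0.5627² + 5.177²) = 5.207 kip/in.
r_n/Ω = (1/2.0) × 0.6 × 70 × (0.707 × 0.625) = 9.279 kip/in → adequate.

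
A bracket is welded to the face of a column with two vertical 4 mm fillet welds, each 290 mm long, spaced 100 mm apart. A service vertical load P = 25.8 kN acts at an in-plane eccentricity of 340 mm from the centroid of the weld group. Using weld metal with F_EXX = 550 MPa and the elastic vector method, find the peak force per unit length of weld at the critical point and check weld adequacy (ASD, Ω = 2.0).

f_max ≈ 262 N/mm; adequate

Total weld length L_w = 580 mm. Treat welds as unit-width lines.
Polar moment about centroid: J = 2[d³/12 + d(b/2)²] = 2[290³/12 + 290×50²] = 5515000 mm³.
Direct shear f_v = P/L_w = 25.8×10³ / 580 = 44.48 N/mm (vertical).
Torsion M = P·e = 25.8×10³ × 340 = 8772000 N·mm.
Critical point at (x, y) = (50, 145) from centroid. f_tx = M·y/J = 230.6 N/mm; f_ty = M·x/J = 79.53 N/mm.
Resultant f_max = √[f_tx² + (f_v + f_ty)²] = √[230.6² + (44.48 + 79.53)²] = 261.9 N/mm.
Capacity per unit length: r_n/Ω = (1/2.0) × 0.6 × 550 × (0.707 × 4) = 466.6 N/mm.
261.9 ≤ 466.6 → adequate.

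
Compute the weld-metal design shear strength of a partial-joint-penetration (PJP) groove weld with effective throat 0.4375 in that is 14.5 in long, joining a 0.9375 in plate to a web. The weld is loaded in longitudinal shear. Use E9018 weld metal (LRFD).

φR_n ≈ 257 kip

E90XX → F_EXX = 90 ksi.
Effective throat (given) t_e = 0.4375 in.
A_we = 0.4375 × 14.5 = 6.344 in².
F_nw = 0.6 F_EXX = 54 ksi.
φR_n = 0.75 × 54 × 6.344 = 256.9 kip.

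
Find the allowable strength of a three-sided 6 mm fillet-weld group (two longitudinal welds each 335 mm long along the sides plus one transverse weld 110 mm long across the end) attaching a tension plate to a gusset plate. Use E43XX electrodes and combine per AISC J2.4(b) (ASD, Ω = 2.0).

E43XX → F_EXX = 430 MPa.
t_e = 0.707 × 6 = 4.242 mm.
R_nwl = 0.6 × 430 × 4.242 × 670 × 10⁻³ = 733.3 kN (longitudinal, 2 welds).
R_nwt = 0.6 × 430 × 4.242 × 110 × 10⁻³ = 120.4 kN (transverse, base value).
(i) R_nwl + R_nwt = 853.7 kN; (ii) 0.85 R_nwl + 1.5 R_nwt = 803.9 kN.
R_n = max = 853.7 kN [governs: (i)]; R_n/Ω = 426.8 kN.

R_n/Ω ≈ 427 kN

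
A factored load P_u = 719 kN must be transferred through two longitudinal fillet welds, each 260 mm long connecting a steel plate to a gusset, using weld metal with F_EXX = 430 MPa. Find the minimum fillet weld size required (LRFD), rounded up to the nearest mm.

Total weld length L = 520 mm.
Required throat t_e = P_u / (φ × 0.6 F_EXX × L) = 719 / (0.75 × 0.6 × 430 × 520 × 10⁻³) = 7.146 mm.
Required leg w = t_e / 0.707 = 10.11 mm → use 11 mm.

w = 11 mm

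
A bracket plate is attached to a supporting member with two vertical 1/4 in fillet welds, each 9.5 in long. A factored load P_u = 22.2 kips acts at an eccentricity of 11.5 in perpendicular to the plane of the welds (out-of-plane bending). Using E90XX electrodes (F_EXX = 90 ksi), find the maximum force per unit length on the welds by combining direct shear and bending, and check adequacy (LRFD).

L_w = 2 × 9.5 = 19 in; section modulus (unit throat) S = 2 × L²/6 = 30.08 in².
Direct shear f_v = P/L_w = 22.2/19 = 1.168 kip/in.
Moment M = P × e = 22.2 × 11.5 = 255.3 kip·in; bending f_b = M/S = 8.486 kip/in.
f_max = √(f_v² + f_b²) = √(1.168² + 8.486²) = 8.566 kip/in.
φr_n = 0.75 × 0.6 × 90 × (0.707 × 0.25) = 7.158 kip/in → NOT adequate.

f_max ≈ 8.57 kip/in; NOT adequate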